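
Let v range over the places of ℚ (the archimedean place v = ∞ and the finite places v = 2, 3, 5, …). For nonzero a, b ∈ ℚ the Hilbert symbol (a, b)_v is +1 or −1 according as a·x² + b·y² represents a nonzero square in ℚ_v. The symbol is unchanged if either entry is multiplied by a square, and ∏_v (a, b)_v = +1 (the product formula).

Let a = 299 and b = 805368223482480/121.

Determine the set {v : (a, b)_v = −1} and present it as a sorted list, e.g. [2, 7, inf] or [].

(a, b) ≡ (299, 829255) mod (ℚ^×)²; places V = {2, 3, 5, 7, 11, 13, 19, 23, 29, 43, 53, ∞}.
(a,b)_23: α=1, u≡13; β=0, v≡6 (mod 23); (13|23)=+1, (6|23)=+1; sign (−1)^0·+1^0·+1^1 = +1.
(a,b)_7: α=0, u≡5; β=5, v≡2 (mod 7); (5|7)=-1, (2|7)=+1; sign (−1)^0·-1^5·+1^0 = -1.
(a,b)_11: α=0, u≡2; β=-2, v≡9 (mod 11); (2|11)=-1, (9|11)=+1; sign (−1)^0·-1^-2·+1^0 = +1.
(a,b)_29: α=0, u≡9; β=1, v≡1 (mod 29); (9|29)=+1, (1|29)=+1; sign (−1)^0·+1^1·+1^0 = +1.
(a,b)_5: α=0, u≡4; β=1, v≡1 (mod 5); (4|5)=+1, (1|5)=+1; sign (−1)^0·+1^1·+1^0 = +1.
(a,b)_19: α=0, u≡14; β=1, v≡10 (mod 19); (14|19)=-1, (10|19)=-1; sign (−1)^0·-1^1·-1^0 = -1.
(a,b)_3: α=0, u≡2; β=2, v≡1 (mod 3); (2|3)=-1, (1|3)=+1; sign (−1)^0·-1^2·+1^0 = +1.
(a,b)_43: α=0, u≡41; β=1, v≡21 (mod 43); (41|43)=+1, (21|43)=+1; sign (−1)^0·+1^1·+1^0 = +1.
(a,b)_53: α=0, u≡34; β=2, v≡46 (mod 53); (34|53)=-1, (46|53)=+1; sign (−1)^0·-1^2·+1^0 = +1.
(a,b)_∞: sgn(299)=+, sgn(829255)=+, so +1.
(a,b)_13: α=1, u≡10; β=0, v≡2 (mod 13); (10|13)=+1, (2|13)=-1; sign (−1)^0·+1^0·-1^1 = -1.
(a,b)_2: α=0, β=4; u≡3, v≡7 (mod 8); ε(u)ε(v)=1·1, αω(v)=0·0, βω(u)=4·1; sum ≡ 1  ⇒  -1.
(299, 829255 / ℚ) ramifies at {2, 7, 13, 19}: a division algebra.

[2, 7, 13, 19]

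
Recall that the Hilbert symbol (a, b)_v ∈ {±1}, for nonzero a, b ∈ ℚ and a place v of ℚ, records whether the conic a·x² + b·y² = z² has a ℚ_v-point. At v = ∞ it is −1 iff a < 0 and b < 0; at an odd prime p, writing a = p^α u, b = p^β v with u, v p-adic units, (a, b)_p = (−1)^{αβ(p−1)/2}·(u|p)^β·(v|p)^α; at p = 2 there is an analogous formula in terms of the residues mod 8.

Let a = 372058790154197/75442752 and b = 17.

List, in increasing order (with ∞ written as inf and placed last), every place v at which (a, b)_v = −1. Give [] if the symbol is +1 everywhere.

[3, 11, 17, 31]

(a, b) ≡ (330429, 17) mod (ℚ^×)²; places V = {2, 3, 7, 11, 17, 19, 23, 29, 31, ∞}.
(a,b)_17: α=5, u≡11; β=1, v≡1 (mod 17); (11|17)=-1, (1|17)=+1; sign (−1)^0·-1^1·+1^5 = -1.
(a,b)_23: α=2, u≡11; β=0, v≡17 (mod 23); (11|23)=-1, (17|23)=-1; sign (−1)^0·-1^0·-1^2 = +1.
(a,b)_2: α=-6, β=0; u≡5, v≡1 (mod 8); ε(u)ε(v)=0·0, αω(v)=-6·0, βω(u)=0·1; sum ≡ 0  ⇒  +1.
(a,b)_∞: sgn(330429)=+, sgn(17)=+, so +1.
(a,b)_19: α=1, u≡1; β=0, v≡17 (mod 19); (1|19)=+1, (17|19)=+1; sign (−1)^0·+1^0·+1^1 = +1.
(a,b)_29: α=2, u≡19; β=0, v≡17 (mod 29); (19|29)=-1, (17|29)=-1; sign (−1)^0·-1^0·-1^2 = +1.
(a,b)_31: α=1, u≡3; β=0, v≡17 (mod 31); (3|31)=-1, (17|31)=-1; sign (−1)^0·-1^0·-1^1 = -1.
(a,b)_11: α=-1, u≡4; β=0, v≡6 (mod 11); (4|11)=+1, (6|11)=-1; sign (−1)^0·+1^0·-1^-1 = -1.
(a,b)_3: α=-7, u≡1; β=0, v≡2 (mod 3); (1|3)=+1, (2|3)=-1; sign (−1)^0·+1^0·-1^-7 = -1.
(a,b)_7: α=-2, u≡4; β=0, v≡3 (mod 7); (4|7)=+1, (3|7)=-1; sign (−1)^0·+1^0·-1^-2 = +1.
Ram(330429, 17) = {3, 11, 17, 31}; no ℚ_3-point on the conic.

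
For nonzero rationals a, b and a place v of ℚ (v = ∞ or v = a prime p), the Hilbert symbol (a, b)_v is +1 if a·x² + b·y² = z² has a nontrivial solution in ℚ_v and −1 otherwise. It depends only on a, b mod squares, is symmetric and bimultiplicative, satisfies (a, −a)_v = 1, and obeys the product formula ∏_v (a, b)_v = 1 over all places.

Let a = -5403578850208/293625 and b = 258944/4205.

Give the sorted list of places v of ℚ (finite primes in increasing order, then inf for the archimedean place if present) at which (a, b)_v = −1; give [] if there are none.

(a, b) ≡ (-98890, 70) mod (ℚ^×)²; places V = {2, 3, 5, 7, 11, 17, 29, 31, ∞}.
(a,b)_17: α=4, u≡9; β=2, v≡2 (mod 17); (9|17)=+1, (2|17)=+1; sign (−1)^0·+1^2·+1^4 = +1.
(a,b)_7: α=2, u≡5; β=1, v≡5 (mod 7); (5|7)=-1, (5|7)=-1; sign (−1)^0·-1^1·-1^2 = -1.
(a,b)_∞: sgn(-98890)=−, sgn(70)=+, so +1.
(a,b)_29: α=-1, u≡3; β=-2, v≡18 (mod 29); (3|29)=-1, (18|29)=-1; sign (−1)^0·-1^-2·-1^-1 = -1.
(a,b)_2: α=5, β=7; u≡3, v≡3 (mod 8); ε(u)ε(v)=1·1, αω(v)=5·1, βω(u)=7·1; sum ≡ 1  ⇒  -1.
(a,b)_3: α=-4, u≡2; β=0, v≡1 (mod 3); (2|3)=-1, (1|3)=+1; sign (−1)^0·-1^0·+1^-4 = +1.
(a,b)_31: α=1, u≡26; β=0, v≡14 (mod 31); (26|31)=-1, (14|31)=+1; sign (−1)^0·-1^0·+1^1 = +1.
(a,b)_11: α=3, u≡10; β=0, v≡5 (mod 11); (10|11)=-1, (5|11)=+1; sign (−1)^0·-1^0·+1^3 = +1.
(a,b)_5: α=-3, u≡3; β=-1, v≡4 (mod 5); (3|5)=-1, (4|5)=+1; sign (−1)^0·-1^-1·+1^-3 = -1.
(-98890, 70 / ℚ) ramifies at {2, 5, 7, 29}: a division algebra.

[2, 5, 7, 29]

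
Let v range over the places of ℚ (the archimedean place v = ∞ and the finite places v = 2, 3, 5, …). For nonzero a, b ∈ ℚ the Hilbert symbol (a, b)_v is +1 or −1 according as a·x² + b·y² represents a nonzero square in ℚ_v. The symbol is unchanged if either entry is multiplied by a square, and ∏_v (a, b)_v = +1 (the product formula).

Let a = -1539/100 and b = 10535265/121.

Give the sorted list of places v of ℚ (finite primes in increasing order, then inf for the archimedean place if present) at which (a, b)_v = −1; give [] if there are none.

[3, 13, 19, 29]

Mod squares: a ≡ -19, b ≡ 130065. Check v ∈ {∞, 2, 3, 5, 11, 13, 19, 23, 29}.
v=∞: -19 < 0 and 130065 > 0  ⇒  (a,b)_∞ = +1.
v=23: a=23^0·(≡6), b=23^1·(≡17) mod 23; (6|23)=+1, (17|23)=-1; (−1)^{0·1·11}·(+1)^1·(-1)^0 = +1.
v=5: a=5^-2·(≡4), b=5^1·(≡3) mod 5; (4|5)=+1, (3|5)=-1; (−1)^{-2·1·2}·(+1)^1·(-1)^-2 = +1.
v=19: a=19^1·(≡18), b=19^0·(≡18) mod 19; (18|19)=-1, (18|19)=-1; (−1)^{1·0·9}·(-1)^0·(-1)^1 = -1.
v=3: a=3^4·(≡2), b=3^5·(≡2) mod 3; (2|3)=-1, (2|3)=-1; (−1)^{4·5·1}·(-1)^5·(-1)^4 = -1.
v=11: a=11^0·(≡1), b=11^-2·(≡4) mod 11; (1|11)=+1, (4|11)=+1; (−1)^{0·-2·5}·(+1)^-2·(+1)^0 = +1.
v=29: a=29^0·(≡11), b=29^1·(≡12) mod 29; (11|29)=-1, (12|29)=-1; (−1)^{0·1·14}·(-1)^1·(-1)^0 = -1.
v=2: v_2(a)=-2, v_2(b)=0; units ≡ 5, 1 (mod 8); ε·ε+αω+βω = 0·0+-2·0+0·1 ≡ 0  ⇒  (a,b)_2 = +1.
v=13: a=13^0·(≡11), b=13^1·(≡6) mod 13; (11|13)=-1, (6|13)=-1; (−1)^{0·1·6}·(-1)^1·(-1)^0 = -1.
Ram(-19, 130065) = {3, 13, 19, 29}; no ℚ_3-point on the conic.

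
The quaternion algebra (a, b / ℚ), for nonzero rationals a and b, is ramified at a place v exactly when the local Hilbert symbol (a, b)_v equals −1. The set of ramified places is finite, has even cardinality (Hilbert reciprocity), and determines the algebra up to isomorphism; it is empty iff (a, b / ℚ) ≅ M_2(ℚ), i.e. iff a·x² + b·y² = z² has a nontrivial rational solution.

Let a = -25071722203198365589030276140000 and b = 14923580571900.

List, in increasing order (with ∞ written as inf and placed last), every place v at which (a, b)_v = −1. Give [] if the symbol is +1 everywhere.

[7, 13, 17, 43]

Mod squares: a ≡ -112574, b ≡ 31031. Check v ∈ {∞, 2, 3, 5, 7, 11, 13, 17, 31, 43}.
v=13: a=13^2·(≡7), b=13^1·(≡8) mod 13; (7|13)=-1, (8|13)=-1; (−1)^{2·1·6}·(-1)^1·(-1)^2 = -1.
v=31: a=31^2·(≡10), b=31^1·(≡2) mod 31; (10|31)=+1, (2|31)=+1; (−1)^{2·1·15}·(+1)^1·(+1)^2 = +1.
v=17: a=17^5·(≡1), b=17^2·(≡7) mod 17; (1|17)=+1, (7|17)=-1; (−1)^{5·2·8}·(+1)^2·(-1)^5 = -1.
v=5: a=5^4·(≡1), b=5^2·(≡1) mod 5; (1|5)=+1, (1|5)=+1; (−1)^{4·2·2}·(+1)^2·(+1)^4 = +1.
v=11: a=11^3·(≡8), b=11^1·(≡3) mod 11; (8|11)=-1, (3|11)=+1; (−1)^{3·1·5}·(-1)^1·(+1)^3 = +1.
v=43: a=43^5·(≡42), b=43^2·(≡19) mod 43; (42|43)=-1, (19|43)=-1; (−1)^{5·2·21}·(-1)^2·(-1)^5 = -1.
v=∞: -112574 < 0 and 31031 > 0  ⇒  (a,b)_∞ = +1.
v=2: v_2(a)=5, v_2(b)=2; units ≡ 1, 7 (mod 8); ε·ε+αω+βω = 0·1+5·0+2·0 ≡ 0  ⇒  (a,b)_2 = +1.
v=3: a=3^4·(≡1), b=3^2·(≡2) mod 3; (1|3)=+1, (2|3)=-1; (−1)^{4·2·1}·(+1)^2·(-1)^4 = +1.
v=7: a=7^3·(≡2), b=7^1·(≡2) mod 7; (2|7)=+1, (2|7)=+1; (−1)^{3·1·3}·(+1)^1·(+1)^3 = -1.
Ram(-112574, 31031) = {7, 13, 17, 43}; no ℚ_7-point on the conic.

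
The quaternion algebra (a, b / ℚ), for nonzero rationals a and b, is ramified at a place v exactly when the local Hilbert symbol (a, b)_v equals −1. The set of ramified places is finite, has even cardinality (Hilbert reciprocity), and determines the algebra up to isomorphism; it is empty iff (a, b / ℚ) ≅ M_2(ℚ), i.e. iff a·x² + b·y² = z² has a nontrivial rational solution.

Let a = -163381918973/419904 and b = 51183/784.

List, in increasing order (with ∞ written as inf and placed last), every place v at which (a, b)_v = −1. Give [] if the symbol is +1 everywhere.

[2, 41]

Mod squares: a ≡ -54653, b ≡ 47. Check v ∈ {∞, 2, 3, 7, 11, 13, 19, 31, 41, 43, 47}.
v=3: a=3^-8·(≡1), b=3^2·(≡2) mod 3; (1|3)=+1, (2|3)=-1; (−1)^{-8·2·1}·(+1)^2·(-1)^-8 = +1.
v=∞: -54653 < 0 and 47 > 0  ⇒  (a,b)_∞ = +1.
v=43: a=43^1·(≡42), b=43^0·(≡40) mod 43; (42|43)=-1, (40|43)=+1; (−1)^{1·0·21}·(-1)^0·(+1)^1 = +1.
v=31: a=31^1·(≡8), b=31^0·(≡14) mod 31; (8|31)=+1, (14|31)=+1; (−1)^{1·0·15}·(+1)^0·(+1)^1 = +1.
v=11: a=11^0·(≡2), b=11^2·(≡9) mod 11; (2|11)=-1, (9|11)=+1; (−1)^{0·2·5}·(-1)^2·(+1)^0 = +1.
v=47: a=47^0·(≡8), b=47^1·(≡12) mod 47; (8|47)=+1, (12|47)=+1; (−1)^{0·1·23}·(+1)^1·(+1)^0 = +1.
v=7: a=7^2·(≡6), b=7^-2·(≡3) mod 7; (6|7)=-1, (3|7)=-1; (−1)^{2·-2·3}·(-1)^-2·(-1)^2 = +1.
v=2: v_2(a)=-6, v_2(b)=-4; units ≡ 3, 7 (mod 8); ε·ε+αω+βω = 1·1+-6·0+-4·1 ≡ 1  ⇒  (a,b)_2 = -1.
v=19: a=19^2·(≡2), b=19^0·(≡7) mod 19; (2|19)=-1, (7|19)=+1; (−1)^{2·0·9}·(-1)^0·(+1)^2 = +1.
v=13: a=13^2·(≡1), b=13^0·(≡7) mod 13; (1|13)=+1, (7|13)=-1; (−1)^{2·0·6}·(+1)^0·(-1)^2 = +1.
v=41: a=41^1·(≡23), b=41^0·(≡3) mod 41; (23|41)=+1, (3|41)=-1; (−1)^{1·0·20}·(+1)^0·(-1)^1 = -1.
Ram(-54653, 47) = {2, 41}; no ℚ_2-point on the conic.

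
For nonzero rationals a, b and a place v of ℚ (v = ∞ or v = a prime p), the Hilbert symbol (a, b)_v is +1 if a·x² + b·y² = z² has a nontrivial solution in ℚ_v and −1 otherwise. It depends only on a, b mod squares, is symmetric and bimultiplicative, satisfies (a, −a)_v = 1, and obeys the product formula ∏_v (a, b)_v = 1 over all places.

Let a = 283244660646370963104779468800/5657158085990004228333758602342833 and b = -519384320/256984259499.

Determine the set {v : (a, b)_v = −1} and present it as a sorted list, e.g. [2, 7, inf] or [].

[3, 11]

Mod squares: a ≡ 231, b ≡ -55. Check v ∈ {∞, 2, 3, 5, 7, 11, 13, 17, 19, 37}.
v=37: a=37^-6·(≡3), b=37^-2·(≡8) mod 37; (3|37)=+1, (8|37)=-1; (−1)^{-6·-2·18}·(+1)^-2·(-1)^-6 = +1.
v=11: a=11^-3·(≡6), b=11^-1·(≡10) mod 11; (6|11)=-1, (10|11)=-1; (−1)^{-3·-1·5}·(-1)^-1·(-1)^-3 = -1.
v=17: a=17^-6·(≡3), b=17^-2·(≡2) mod 17; (3|17)=-1, (2|17)=+1; (−1)^{-6·-2·8}·(-1)^-2·(+1)^-6 = +1.
v=5: a=5^2·(≡4), b=5^1·(≡4) mod 5; (4|5)=+1, (4|5)=+1; (−1)^{2·1·2}·(+1)^1·(+1)^2 = +1.
v=3: a=3^-29·(≡2), b=3^-10·(≡2) mod 3; (2|3)=-1, (2|3)=-1; (−1)^{-29·-10·1}·(-1)^-10·(-1)^-29 = -1.
v=∞: 231 > 0 and -55 < 0  ⇒  (a,b)_∞ = +1.
v=2: v_2(a)=26, v_2(b)=8; units ≡ 7, 1 (mod 8); ε·ε+αω+βω = 1·0+26·0+8·0 ≡ 0  ⇒  (a,b)_2 = +1.
v=19: a=19^2·(≡10), b=19^0·(≡3) mod 19; (10|19)=-1, (3|19)=-1; (−1)^{2·0·9}·(-1)^0·(-1)^2 = +1.
v=7: a=7^13·(≡3), b=7^4·(≡4) mod 7; (3|7)=-1, (4|7)=+1; (−1)^{13·4·3}·(-1)^4·(+1)^13 = +1.
v=13: a=13^6·(≡12), b=13^2·(≡4) mod 13; (12|13)=+1, (4|13)=+1; (−1)^{6·2·6}·(+1)^2·(+1)^6 = +1.
|Ram(231, -55)| = 2, even; anisotropic at {3, 11}.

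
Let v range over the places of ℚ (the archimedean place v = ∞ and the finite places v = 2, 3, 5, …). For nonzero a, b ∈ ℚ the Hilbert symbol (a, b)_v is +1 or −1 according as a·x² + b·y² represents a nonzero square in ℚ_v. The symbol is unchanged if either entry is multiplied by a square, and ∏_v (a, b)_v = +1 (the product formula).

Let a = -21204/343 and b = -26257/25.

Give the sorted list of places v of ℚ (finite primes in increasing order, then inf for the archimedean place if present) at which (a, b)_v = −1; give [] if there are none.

Mod squares: a ≡ -4123, b ≡ -217. Check v ∈ {∞, 2, 3, 5, 7, 11, 19, 31}.
v=2: v_2(a)=2, v_2(b)=0; units ≡ 5, 7 (mod 8); ε·ε+αω+βω = 0·1+2·0+0·1 ≡ 0  ⇒  (a,b)_2 = +1.
v=5: a=5^0·(≡2), b=5^-2·(≡3) mod 5; (2|5)=-1, (3|5)=-1; (−1)^{0·-2·2}·(-1)^-2·(-1)^0 = +1.
v=11: a=11^0·(≡2), b=11^2·(≡1) mod 11; (2|11)=-1, (1|11)=+1; (−1)^{0·2·5}·(-1)^2·(+1)^0 = +1.
v=31: a=31^1·(≡30), b=31^1·(≡12) mod 31; (30|31)=-1, (12|31)=-1; (−1)^{1·1·15}·(-1)^1·(-1)^1 = -1.
v=∞: -4123 < 0 and -217 < 0  ⇒  (a,b)_∞ = -1.
v=19: a=19^1·(≡5), b=19^0·(≡16) mod 19; (5|19)=+1, (16|19)=+1; (−1)^{1·0·9}·(+1)^0·(+1)^1 = +1.
v=3: a=3^2·(≡2), b=3^0·(≡2) mod 3; (2|3)=-1, (2|3)=-1; (−1)^{2·0·1}·(-1)^0·(-1)^2 = +1.
v=7: a=7^-3·(≡6), b=7^1·(≡2) mod 7; (6|7)=-1, (2|7)=+1; (−1)^{-3·1·3}·(-1)^1·(+1)^-3 = +1.
|Ram(-4123, -217)| = 2, even; anisotropic at {31, ∞}.

[31, inf]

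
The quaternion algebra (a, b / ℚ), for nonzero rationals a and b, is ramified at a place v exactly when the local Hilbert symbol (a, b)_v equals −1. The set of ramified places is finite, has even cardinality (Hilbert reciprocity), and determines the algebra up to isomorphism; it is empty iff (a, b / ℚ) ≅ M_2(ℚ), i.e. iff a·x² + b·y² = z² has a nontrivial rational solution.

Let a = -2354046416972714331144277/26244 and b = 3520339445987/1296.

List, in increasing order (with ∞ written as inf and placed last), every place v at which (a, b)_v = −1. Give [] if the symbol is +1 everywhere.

[2, 37, 41, 43]

(a, b) ≡ (-13, 8675723) mod (ℚ^×)²; places V = {2, 3, 7, 11, 13, 19, 37, 41, 43, ∞}.
(a,b)_7: α=8, u≡4; β=5, v≡4 (mod 7); (4|7)=+1, (4|7)=+1; sign (−1)^0·+1^5·+1^8 = +1.
(a,b)_13: α=3, u≡9; β=2, v≡4 (mod 13); (9|13)=+1, (4|13)=+1; sign (−1)^0·+1^2·+1^3 = +1.
(a,b)_41: α=2, u≡17; β=1, v≡1 (mod 41); (17|41)=-1, (1|41)=+1; sign (−1)^0·-1^1·+1^2 = -1.
(a,b)_11: α=2, u≡5; β=0, v≡5 (mod 11); (5|11)=+1, (5|11)=+1; sign (−1)^0·+1^0·+1^2 = +1.
(a,b)_3: α=-8, u≡2; β=-4, v≡2 (mod 3); (2|3)=-1, (2|3)=-1; sign (−1)^0·-1^-4·-1^-8 = +1.
(a,b)_37: α=2, u≡14; β=1, v≡11 (mod 37); (14|37)=-1, (11|37)=+1; sign (−1)^0·-1^1·+1^2 = -1.
(a,b)_2: α=-2, β=-4; u≡3, v≡3 (mod 8); ε(u)ε(v)=1·1, αω(v)=-2·1, βω(u)=-4·1; sum ≡ 1  ⇒  -1.
(a,b)_43: α=2, u≡8; β=1, v≡39 (mod 43); (8|43)=-1, (39|43)=-1; sign (−1)^0·-1^1·-1^2 = -1.
(a,b)_∞: sgn(-13)=−, sgn(8675723)=+, so +1.
(a,b)_19: α=2, u≡11; β=1, v≡16 (mod 19); (11|19)=+1, (16|19)=+1; sign (−1)^0·+1^1·+1^2 = +1.
Ram(-13, 8675723) = {2, 37, 41, 43}; no ℚ_2-point on the conic.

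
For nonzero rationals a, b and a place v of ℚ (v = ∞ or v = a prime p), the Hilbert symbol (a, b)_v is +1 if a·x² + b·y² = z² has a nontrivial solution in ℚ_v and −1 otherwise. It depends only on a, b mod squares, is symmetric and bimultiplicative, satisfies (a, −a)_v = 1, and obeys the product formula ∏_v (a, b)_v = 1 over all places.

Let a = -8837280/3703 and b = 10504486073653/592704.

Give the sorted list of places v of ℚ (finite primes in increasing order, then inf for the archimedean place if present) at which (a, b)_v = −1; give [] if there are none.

[5, 13]

Mod squares: a ≡ -1190, b ≡ 273. Check v ∈ {∞, 2, 3, 5, 7, 11, 13, 17, 19, 23}.
v=19: a=19^2·(≡4), b=19^2·(≡6) mod 19; (4|19)=+1, (6|19)=+1; (−1)^{2·2·9}·(+1)^2·(+1)^2 = +1.
v=5: a=5^1·(≡3), b=5^0·(≡2) mod 5; (3|5)=-1, (2|5)=-1; (−1)^{1·0·2}·(-1)^0·(-1)^1 = -1.
v=13: a=13^0·(≡5), b=13^1·(≡7) mod 13; (5|13)=-1, (7|13)=-1; (−1)^{0·1·6}·(-1)^1·(-1)^0 = -1.
v=11: a=11^0·(≡3), b=11^4·(≡5) mod 11; (3|11)=+1, (5|11)=+1; (−1)^{0·4·5}·(+1)^4·(+1)^0 = +1.
v=7: a=7^-1·(≡6), b=7^-3·(≡2) mod 7; (6|7)=-1, (2|7)=+1; (−1)^{-1·-3·3}·(-1)^-3·(+1)^-1 = +1.
v=3: a=3^2·(≡1), b=3^-3·(≡1) mod 3; (1|3)=+1, (1|3)=+1; (−1)^{2·-3·1}·(+1)^-3·(+1)^2 = +1.
v=23: a=23^-2·(≡8), b=23^2·(≡14) mod 23; (8|23)=+1, (14|23)=-1; (−1)^{-2·2·11}·(+1)^2·(-1)^-2 = +1.
v=∞: -1190 < 0 and 273 > 0  ⇒  (a,b)_∞ = +1.
v=17: a=17^1·(≡16), b=17^2·(≡9) mod 17; (16|17)=+1, (9|17)=+1; (−1)^{1·2·8}·(+1)^2·(+1)^1 = +1.
v=2: v_2(a)=5, v_2(b)=-6; units ≡ 5, 1 (mod 8); ε·ε+αω+βω = 0·0+5·0+-6·1 ≡ 0  ⇒  (a,b)_2 = +1.
|Ram(-1190, 273)| = 2, even; anisotropic at {5, 13}.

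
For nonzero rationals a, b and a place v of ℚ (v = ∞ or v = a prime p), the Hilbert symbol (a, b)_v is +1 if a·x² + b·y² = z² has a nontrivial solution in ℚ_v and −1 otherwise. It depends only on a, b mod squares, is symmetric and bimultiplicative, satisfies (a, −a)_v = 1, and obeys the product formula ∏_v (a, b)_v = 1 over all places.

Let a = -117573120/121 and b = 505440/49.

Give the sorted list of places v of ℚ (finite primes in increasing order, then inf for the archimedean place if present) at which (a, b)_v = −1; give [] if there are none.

[3, 5, 7, 13]

(a, b) ≡ (-70, 390) mod (ℚ^×)²; places V = {2, 3, 5, 7, 11, 13, ∞}.
(a,b)_3: α=8, u≡2; β=5, v≡1 (mod 3); (2|3)=-1, (1|3)=+1; sign (−1)^0·-1^5·+1^8 = -1.
(a,b)_2: α=9, β=5; u≡5, v≡3 (mod 8); ε(u)ε(v)=0·1, αω(v)=9·1, βω(u)=5·1; sum ≡ 0  ⇒  +1.
(a,b)_5: α=1, u≡1; β=1, v≡2 (mod 5); (1|5)=+1, (2|5)=-1; sign (−1)^0·+1^1·-1^1 = -1.
(a,b)_7: α=1, u≡2; β=-2, v≡5 (mod 7); (2|7)=+1, (5|7)=-1; sign (−1)^0·+1^-2·-1^1 = -1.
(a,b)_11: α=-2, u≡6; β=0, v≡9 (mod 11); (6|11)=-1, (9|11)=+1; sign (−1)^0·-1^0·+1^-2 = +1.
(a,b)_13: α=0, u≡6; β=1, v≡1 (mod 13); (6|13)=-1, (1|13)=+1; sign (−1)^0·-1^1·+1^0 = -1.
(a,b)_∞: sgn(-70)=−, sgn(390)=+, so +1.
|Ram(-70, 390)| = 4, even; anisotropic at {3, 5, 7, 13}.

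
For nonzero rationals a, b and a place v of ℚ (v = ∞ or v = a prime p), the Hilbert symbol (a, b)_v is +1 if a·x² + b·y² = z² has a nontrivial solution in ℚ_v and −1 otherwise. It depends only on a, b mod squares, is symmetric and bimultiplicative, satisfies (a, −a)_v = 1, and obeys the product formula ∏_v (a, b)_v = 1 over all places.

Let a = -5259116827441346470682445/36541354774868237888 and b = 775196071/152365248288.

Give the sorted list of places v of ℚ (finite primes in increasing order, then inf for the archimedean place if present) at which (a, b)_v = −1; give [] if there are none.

(a, b) ≡ (-85, 17342) mod (ℚ^×)²; places V = {2, 3, 5, 7, 11, 13, 17, 23, 29, 41, 53, ∞}.
(a,b)_7: α=4, u≡5; β=0, v≡6 (mod 7); (5|7)=-1, (6|7)=-1; sign (−1)^0·-1^0·-1^4 = +1.
(a,b)_5: α=1, u≡2; β=0, v≡2 (mod 5); (2|5)=-1, (2|5)=-1; sign (−1)^0·-1^0·-1^1 = -1.
(a,b)_17: α=-3, u≡10; β=-2, v≡16 (mod 17); (10|17)=-1, (16|17)=+1; sign (−1)^0·-1^-2·+1^-3 = +1.
(a,b)_13: α=6, u≡7; β=3, v≡6 (mod 13); (7|13)=-1, (6|13)=-1; sign (−1)^0·-1^3·-1^6 = -1.
(a,b)_53: α=-2, u≡41; β=0, v≡46 (mod 53); (41|53)=-1, (46|53)=+1; sign (−1)^0·-1^0·+1^-2 = +1.
(a,b)_3: α=6, u≡2; β=-4, v≡2 (mod 3); (2|3)=-1, (2|3)=-1; sign (−1)^0·-1^-4·-1^6 = +1.
(a,b)_2: α=-6, β=-5; u≡3, v≡7 (mod 8); ε(u)ε(v)=1·1, αω(v)=-6·0, βω(u)=-5·1; sum ≡ 0  ⇒  +1.
(a,b)_41: α=-4, u≡30; β=-2, v≡2 (mod 41); (30|41)=-1, (2|41)=+1; sign (−1)^0·-1^-2·+1^-4 = +1.
(a,b)_23: α=6, u≡15; β=3, v≡6 (mod 23); (15|23)=-1, (6|23)=+1; sign (−1)^0·-1^3·+1^6 = -1.
(a,b)_11: α=-4, u≡3; β=-2, v≡6 (mod 11); (3|11)=+1, (6|11)=-1; sign (−1)^0·+1^-2·-1^-4 = +1.
(a,b)_∞: sgn(-85)=−, sgn(17342)=+, so +1.
(a,b)_29: α=2, u≡21; β=1, v≡18 (mod 29); (21|29)=-1, (18|29)=-1; sign (−1)^0·-1^1·-1^2 = -1.
Ram(-85, 17342) = {5, 13, 23, 29}; no ℚ_5-point on the conic.

[5, 13, 23, 29]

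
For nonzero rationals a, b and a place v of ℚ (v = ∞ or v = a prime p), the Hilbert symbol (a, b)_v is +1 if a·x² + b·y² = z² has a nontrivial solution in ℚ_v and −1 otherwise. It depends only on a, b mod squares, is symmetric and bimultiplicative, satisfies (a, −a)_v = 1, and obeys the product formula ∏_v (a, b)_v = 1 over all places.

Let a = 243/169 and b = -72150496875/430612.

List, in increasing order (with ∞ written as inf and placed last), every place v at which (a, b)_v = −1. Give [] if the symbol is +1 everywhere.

(a, b) ≡ (3, -25415) mod (ℚ^×)²; places V = {2, 3, 5, 7, 13, 17, 23, ∞}.
(a,b)_7: α=0, u≡5; β=-2, v≡4 (mod 7); (5|7)=-1, (4|7)=+1; sign (−1)^0·-1^-2·+1^0 = +1.
(a,b)_23: α=0, u≡16; β=1, v≡22 (mod 23); (16|23)=+1, (22|23)=-1; sign (−1)^0·+1^1·-1^0 = +1.
(a,b)_5: α=0, u≡2; β=5, v≡3 (mod 5); (2|5)=-1, (3|5)=-1; sign (−1)^0·-1^5·-1^0 = -1.
(a,b)_3: α=5, u≡1; β=10, v≡1 (mod 3); (1|3)=+1, (1|3)=+1; sign (−1)^0·+1^10·+1^5 = +1.
(a,b)_2: α=0, β=-2; u≡3, v≡1 (mod 8); ε(u)ε(v)=1·0, αω(v)=0·0, βω(u)=-2·1; sum ≡ 0  ⇒  +1.
(a,b)_17: α=0, u≡12; β=1, v≡4 (mod 17); (12|17)=-1, (4|17)=+1; sign (−1)^0·-1^1·+1^0 = -1.
(a,b)_13: α=-2, u≡9; β=-3, v≡11 (mod 13); (9|13)=+1, (11|13)=-1; sign (−1)^0·+1^-3·-1^-2 = +1.
(a,b)_∞: sgn(3)=+, sgn(-25415)=−, so +1.
(3, -25415 / ℚ) ramifies at {5, 17}: a division algebra.

[5, 17]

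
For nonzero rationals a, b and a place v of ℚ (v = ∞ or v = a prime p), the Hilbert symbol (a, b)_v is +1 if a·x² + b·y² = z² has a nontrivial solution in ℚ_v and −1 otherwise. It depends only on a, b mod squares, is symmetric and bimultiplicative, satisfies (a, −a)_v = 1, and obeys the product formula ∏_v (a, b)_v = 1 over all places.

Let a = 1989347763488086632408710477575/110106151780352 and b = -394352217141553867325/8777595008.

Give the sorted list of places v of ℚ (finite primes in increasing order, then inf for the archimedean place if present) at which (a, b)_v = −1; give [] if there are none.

[29, 37]

(a, b) ≡ (34402526, -3034) mod (ℚ^×)²; places V = {2, 5, 7, 13, 17, 23, 29, 37, 41, ∞}.
(a,b)_37: α=1, u≡1; β=1, v≡13 (mod 37); (1|37)=+1, (13|37)=-1; sign (−1)^0·+1^1·-1^1 = -1.
(a,b)_2: α=-15, β=-7; u≡7, v≡3 (mod 8); ε(u)ε(v)=1·1, αω(v)=-15·1, βω(u)=-7·0; sum ≡ 0  ⇒  +1.
(a,b)_23: α=9, u≡4; β=6, v≡16 (mod 23); (4|23)=+1, (16|23)=+1; sign (−1)^0·+1^6·+1^9 = +1.
(a,b)_17: α=5, u≡8; β=4, v≡13 (mod 17); (8|17)=+1, (13|17)=+1; sign (−1)^0·+1^4·+1^5 = +1.
(a,b)_13: α=-4, u≡6; β=-4, v≡5 (mod 13); (6|13)=-1, (5|13)=-1; sign (−1)^0·-1^-4·-1^-4 = +1.
(a,b)_5: α=2, u≡4; β=2, v≡4 (mod 5); (4|5)=+1, (4|5)=+1; sign (−1)^0·+1^2·+1^2 = +1.
(a,b)_∞: sgn(34402526)=+, sgn(-3034)=−, so +1.
(a,b)_7: α=-6, u≡2; β=-4, v≡2 (mod 7); (2|7)=+1, (2|7)=+1; sign (−1)^0·+1^-4·+1^-6 = +1.
(a,b)_41: α=1, u≡4; β=1, v≡23 (mod 41); (4|41)=+1, (23|41)=+1; sign (−1)^0·+1^1·+1^1 = +1.
(a,b)_29: α=5, u≡7; β=2, v≡3 (mod 29); (7|29)=+1, (3|29)=-1; sign (−1)^0·+1^2·-1^5 = -1.
Ram(34402526, -3034) = {29, 37}; no ℚ_29-point on the conic.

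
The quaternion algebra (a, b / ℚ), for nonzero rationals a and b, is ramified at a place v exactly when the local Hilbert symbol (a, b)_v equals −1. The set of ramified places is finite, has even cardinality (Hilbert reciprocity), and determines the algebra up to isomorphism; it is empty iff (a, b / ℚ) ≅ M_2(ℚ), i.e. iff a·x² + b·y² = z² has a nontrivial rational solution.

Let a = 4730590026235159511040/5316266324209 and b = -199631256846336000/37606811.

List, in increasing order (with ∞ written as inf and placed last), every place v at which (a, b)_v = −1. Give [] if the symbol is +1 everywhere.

Mod squares: a ≡ 210, b ≡ -19635. Check v ∈ {∞, 2, 3, 5, 7, 11, 17, 29, 43}.
v=∞: 210 > 0 and -19635 < 0  ⇒  (a,b)_∞ = +1.
v=5: a=5^1·(≡2), b=5^3·(≡2) mod 5; (2|5)=-1, (2|5)=-1; (−1)^{1·3·2}·(-1)^3·(-1)^1 = +1.
v=43: a=43^-6·(≡15), b=43^-4·(≡24) mod 43; (15|43)=+1, (24|43)=+1; (−1)^{-6·-4·21}·(+1)^-4·(+1)^-6 = +1.
v=2: v_2(a)=23, v_2(b)=18; units ≡ 1, 5 (mod 8); ε·ε+αω+βω = 0·0+23·1+18·0 ≡ 1  ⇒  (a,b)_2 = -1.
v=7: a=7^1·(≡4), b=7^1·(≡4) mod 7; (4|7)=+1, (4|7)=+1; (−1)^{1·1·3}·(+1)^1·(+1)^1 = -1.
v=29: a=29^-2·(≡9), b=29^0·(≡18) mod 29; (9|29)=+1, (18|29)=-1; (−1)^{-2·0·14}·(+1)^0·(-1)^-2 = +1.
v=11: a=11^2·(≡1), b=11^-1·(≡7) mod 11; (1|11)=+1, (7|11)=-1; (−1)^{2·-1·5}·(+1)^-1·(-1)^2 = +1.
v=17: a=17^4·(≡11), b=17^3·(≡8) mod 17; (11|17)=-1, (8|17)=+1; (−1)^{4·3·8}·(-1)^3·(+1)^4 = -1.
v=3: a=3^13·(≡1), b=3^11·(≡1) mod 3; (1|3)=+1, (1|3)=+1; (−1)^{13·11·1}·(+1)^11·(+1)^13 = -1.
(210, -19635 / ℚ) ramifies at {2, 3, 7, 17}: a division algebra.

[2, 3, 7, 17]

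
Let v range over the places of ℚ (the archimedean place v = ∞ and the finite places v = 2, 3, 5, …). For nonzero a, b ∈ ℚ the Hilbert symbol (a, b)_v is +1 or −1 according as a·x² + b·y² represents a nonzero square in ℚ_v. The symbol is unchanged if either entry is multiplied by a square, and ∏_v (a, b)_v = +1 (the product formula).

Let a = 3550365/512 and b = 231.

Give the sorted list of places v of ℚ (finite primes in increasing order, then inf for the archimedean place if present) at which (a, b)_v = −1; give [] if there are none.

(a, b) ≡ (2730, 231) mod (ℚ^×)²; places V = {2, 3, 5, 7, 11, 13, 17, ∞}.
(a,b)_17: α=2, u≡14; β=0, v≡10 (mod 17); (14|17)=-1, (10|17)=-1; sign (−1)^0·-1^0·-1^2 = +1.
(a,b)_11: α=0, u≡10; β=1, v≡10 (mod 11); (10|11)=-1, (10|11)=-1; sign (−1)^0·-1^1·-1^0 = -1.
(a,b)_7: α=1, u≡3; β=1, v≡5 (mod 7); (3|7)=-1, (5|7)=-1; sign (−1)^1·-1^1·-1^1 = -1.
(a,b)_2: α=-9, β=0; u≡5, v≡7 (mod 8); ε(u)ε(v)=0·1, αω(v)=-9·0, βω(u)=0·1; sum ≡ 0  ⇒  +1.
(a,b)_∞: sgn(2730)=+, sgn(231)=+, so +1.
(a,b)_3: α=3, u≡1; β=1, v≡2 (mod 3); (1|3)=+1, (2|3)=-1; sign (−1)^1·+1^1·-1^3 = +1.
(a,b)_5: α=1, u≡4; β=0, v≡1 (mod 5); (4|5)=+1, (1|5)=+1; sign (−1)^0·+1^0·+1^1 = +1.
(a,b)_13: α=1, u≡8; β=0, v≡10 (mod 13); (8|13)=-1, (10|13)=+1; sign (−1)^0·-1^0·+1^1 = +1.
|Ram(2730, 231)| = 2, even; anisotropic at {7, 11}.

[7, 11]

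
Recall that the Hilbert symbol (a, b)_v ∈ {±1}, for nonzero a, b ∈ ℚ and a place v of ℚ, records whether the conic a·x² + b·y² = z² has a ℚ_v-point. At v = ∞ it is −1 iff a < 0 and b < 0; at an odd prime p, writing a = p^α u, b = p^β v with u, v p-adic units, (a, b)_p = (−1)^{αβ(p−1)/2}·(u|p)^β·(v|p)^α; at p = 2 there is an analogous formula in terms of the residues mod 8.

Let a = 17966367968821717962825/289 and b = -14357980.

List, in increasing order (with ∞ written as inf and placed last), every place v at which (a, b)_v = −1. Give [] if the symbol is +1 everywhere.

[3, 5, 7, 23]

(a, b) ≡ (5313, -1495) mod (ℚ^×)²; places V = {2, 3, 5, 7, 11, 13, 17, 23, 29, 31, ∞}.
(a,b)_13: α=0, u≡3; β=1, v≡7 (mod 13); (3|13)=+1, (7|13)=-1; sign (−1)^0·+1^1·-1^0 = +1.
(a,b)_31: α=2, u≡11; β=0, v≡11 (mod 31); (11|31)=-1, (11|31)=-1; sign (−1)^0·-1^0·-1^2 = +1.
(a,b)_11: α=5, u≡10; β=0, v≡1 (mod 11); (10|11)=-1, (1|11)=+1; sign (−1)^0·-1^0·+1^5 = +1.
(a,b)_7: α=5, u≡6; β=4, v≡5 (mod 7); (6|7)=-1, (5|7)=-1; sign (−1)^0·-1^4·-1^5 = -1.
(a,b)_2: α=0, β=2; u≡1, v≡1 (mod 8); ε(u)ε(v)=0·0, αω(v)=0·0, βω(u)=2·0; sum ≡ 0  ⇒  +1.
(a,b)_23: α=3, u≡4; β=1, v≡6 (mod 23); (4|23)=+1, (6|23)=+1; sign (−1)^1·+1^1·+1^3 = -1.
(a,b)_5: α=2, u≡2; β=1, v≡4 (mod 5); (2|5)=-1, (4|5)=+1; sign (−1)^0·-1^1·+1^2 = -1.
(a,b)_3: α=3, u≡1; β=0, v≡2 (mod 3); (1|3)=+1, (2|3)=-1; sign (−1)^0·+1^0·-1^3 = -1.
(a,b)_∞: sgn(5313)=+, sgn(-1495)=−, so +1.
(a,b)_29: α=2, u≡7; β=0, v≡7 (mod 29); (7|29)=+1, (7|29)=+1; sign (−1)^0·+1^0·+1^2 = +1.
(a,b)_17: α=-2, u≡1; β=0, v≡16 (mod 17); (1|17)=+1, (16|17)=+1; sign (−1)^0·+1^0·+1^-2 = +1.
Ram(5313, -1495) = {3, 5, 7, 23}; no ℚ_3-point on the conic.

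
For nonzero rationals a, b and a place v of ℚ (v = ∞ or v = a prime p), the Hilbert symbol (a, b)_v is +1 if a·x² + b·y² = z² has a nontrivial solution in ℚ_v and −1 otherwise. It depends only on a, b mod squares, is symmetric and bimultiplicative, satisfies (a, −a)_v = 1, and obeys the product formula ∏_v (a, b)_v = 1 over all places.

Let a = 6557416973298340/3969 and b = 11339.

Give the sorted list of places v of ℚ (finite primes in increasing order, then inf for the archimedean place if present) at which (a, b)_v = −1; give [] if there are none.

Mod squares: a ≡ 7585, b ≡ 11339. Check v ∈ {∞, 2, 3, 5, 7, 17, 23, 29, 37, 41}.
v=∞: 7585 > 0 and 11339 > 0  ⇒  (a,b)_∞ = +1.
v=37: a=37^1·(≡29), b=37^0·(≡17) mod 37; (29|37)=-1, (17|37)=-1; (−1)^{1·0·18}·(-1)^0·(-1)^1 = -1.
v=2: v_2(a)=2, v_2(b)=0; units ≡ 1, 3 (mod 8); ε·ε+αω+βω = 0·1+2·1+0·0 ≡ 0  ⇒  (a,b)_2 = +1.
v=29: a=29^2·(≡4), b=29^1·(≡14) mod 29; (4|29)=+1, (14|29)=-1; (−1)^{2·1·14}·(+1)^1·(-1)^2 = +1.
v=23: a=23^2·(≡9), b=23^1·(≡10) mod 23; (9|23)=+1, (10|23)=-1; (−1)^{2·1·11}·(+1)^1·(-1)^2 = +1.
v=5: a=5^1·(≡2), b=5^0·(≡4) mod 5; (2|5)=-1, (4|5)=+1; (−1)^{1·0·2}·(-1)^0·(+1)^1 = +1.
v=41: a=41^3·(≡1), b=41^0·(≡23) mod 41; (1|41)=+1, (23|41)=+1; (−1)^{3·0·20}·(+1)^0·(+1)^3 = +1.
v=7: a=7^-2·(≡4), b=7^0·(≡6) mod 7; (4|7)=+1, (6|7)=-1; (−1)^{-2·0·3}·(+1)^0·(-1)^-2 = +1.
v=17: a=17^2·(≡3), b=17^1·(≡4) mod 17; (3|17)=-1, (4|17)=+1; (−1)^{2·1·8}·(-1)^1·(+1)^2 = -1.
v=3: a=3^-4·(≡1), b=3^0·(≡2) mod 3; (1|3)=+1, (2|3)=-1; (−1)^{-4·0·1}·(+1)^0·(-1)^-4 = +1.
|Ram(7585, 11339)| = 2, even; anisotropic at {17, 37}.

[17, 37]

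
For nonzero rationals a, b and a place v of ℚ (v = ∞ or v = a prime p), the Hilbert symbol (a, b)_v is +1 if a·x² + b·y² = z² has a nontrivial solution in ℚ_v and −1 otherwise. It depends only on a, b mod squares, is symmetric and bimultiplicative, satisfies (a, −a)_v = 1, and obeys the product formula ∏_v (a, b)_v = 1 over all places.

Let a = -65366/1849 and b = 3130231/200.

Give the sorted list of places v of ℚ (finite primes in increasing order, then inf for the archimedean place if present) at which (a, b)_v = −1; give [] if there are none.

[2, 13]

Mod squares: a ≡ -1334, b ≡ 17342. Check v ∈ {∞, 2, 5, 7, 13, 19, 23, 29, 43}.
v=43: a=43^-2·(≡37), b=43^0·(≡17) mod 43; (37|43)=-1, (17|43)=+1; (−1)^{-2·0·21}·(-1)^0·(+1)^-2 = +1.
v=23: a=23^1·(≡19), b=23^1·(≡9) mod 23; (19|23)=-1, (9|23)=+1; (−1)^{1·1·11}·(-1)^1·(+1)^1 = +1.
v=29: a=29^1·(≡3), b=29^1·(≡19) mod 29; (3|29)=-1, (19|29)=-1; (−1)^{1·1·14}·(-1)^1·(-1)^1 = +1.
v=2: v_2(a)=1, v_2(b)=-3; units ≡ 5, 7 (mod 8); ε·ε+αω+βω = 0·1+1·0+-3·1 ≡ 1  ⇒  (a,b)_2 = -1.
v=19: a=19^0·(≡18), b=19^2·(≡14) mod 19; (18|19)=-1, (14|19)=-1; (−1)^{0·2·9}·(-1)^2·(-1)^0 = +1.
v=∞: -1334 < 0 and 17342 > 0  ⇒  (a,b)_∞ = +1.
v=13: a=13^0·(≡8), b=13^1·(≡8) mod 13; (8|13)=-1, (8|13)=-1; (−1)^{0·1·6}·(-1)^1·(-1)^0 = -1.
v=5: a=5^0·(≡1), b=5^-2·(≡2) mod 5; (1|5)=+1, (2|5)=-1; (−1)^{0·-2·2}·(+1)^-2·(-1)^0 = +1.
v=7: a=7^2·(≡3), b=7^0·(≡5) mod 7; (3|7)=-1, (5|7)=-1; (−1)^{2·0·3}·(-1)^0·(-1)^2 = +1.
(-1334, 17342 / ℚ) ramifies at {2, 13}: a division algebra.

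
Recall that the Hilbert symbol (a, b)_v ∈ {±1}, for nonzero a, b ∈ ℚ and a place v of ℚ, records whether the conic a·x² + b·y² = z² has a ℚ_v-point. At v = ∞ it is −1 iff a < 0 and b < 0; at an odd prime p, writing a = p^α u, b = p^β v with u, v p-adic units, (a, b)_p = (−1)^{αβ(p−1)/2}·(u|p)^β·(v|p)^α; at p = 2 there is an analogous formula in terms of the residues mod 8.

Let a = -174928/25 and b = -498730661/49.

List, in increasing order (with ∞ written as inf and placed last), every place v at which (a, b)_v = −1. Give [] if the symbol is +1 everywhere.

(a, b) ≡ (-13, -29) mod (ℚ^×)²; places V = {2, 5, 7, 11, 13, 29, ∞}.
(a,b)_5: α=-2, u≡2; β=0, v≡1 (mod 5); (2|5)=-1, (1|5)=+1; sign (−1)^0·-1^0·+1^-2 = +1.
(a,b)_13: α=1, u≡1; β=2, v≡10 (mod 13); (1|13)=+1, (10|13)=+1; sign (−1)^0·+1^2·+1^1 = +1.
(a,b)_11: α=0, u≡9; β=2, v≡5 (mod 11); (9|11)=+1, (5|11)=+1; sign (−1)^0·+1^2·+1^0 = +1.
(a,b)_∞: sgn(-13)=−, sgn(-29)=−, so -1.
(a,b)_2: α=4, β=0; u≡3, v≡3 (mod 8); ε(u)ε(v)=1·1, αω(v)=4·1, βω(u)=0·1; sum ≡ 1  ⇒  -1.
(a,b)_7: α=0, u≡4; β=-2, v≡5 (mod 7); (4|7)=+1, (5|7)=-1; sign (−1)^0·+1^-2·-1^0 = +1.
(a,b)_29: α=2, u≡23; β=3, v≡23 (mod 29); (23|29)=+1, (23|29)=+1; sign (−1)^0·+1^3·+1^2 = +1.
|Ram(-13, -29)| = 2, even; anisotropic at {2, ∞}.

[2, inf]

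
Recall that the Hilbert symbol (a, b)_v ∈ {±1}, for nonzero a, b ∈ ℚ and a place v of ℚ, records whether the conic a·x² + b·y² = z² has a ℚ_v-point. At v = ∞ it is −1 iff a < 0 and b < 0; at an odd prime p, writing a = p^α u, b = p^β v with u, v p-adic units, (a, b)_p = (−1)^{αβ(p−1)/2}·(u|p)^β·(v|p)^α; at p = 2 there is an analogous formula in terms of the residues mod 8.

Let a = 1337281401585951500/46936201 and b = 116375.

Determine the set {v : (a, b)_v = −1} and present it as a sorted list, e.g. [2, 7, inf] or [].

[2, 5]

Mod squares: a ≡ 35, b ≡ 95. Check v ∈ {∞, 2, 5, 7, 13, 17, 19, 31, 47, 53, 59}.
v=59: a=59^2·(≡57), b=59^0·(≡27) mod 59; (57|59)=+1, (27|59)=+1; (−1)^{2·0·29}·(+1)^0·(+1)^2 = +1.
v=2: v_2(a)=2, v_2(b)=0; units ≡ 3, 7 (mod 8); ε·ε+αω+βω = 1·1+2·0+0·1 ≡ 1  ⇒  (a,b)_2 = -1.
v=7: a=7^3·(≡6), b=7^2·(≡2) mod 7; (6|7)=-1, (2|7)=+1; (−1)^{3·2·3}·(-1)^2·(+1)^3 = +1.
v=17: a=17^-2·(≡15), b=17^0·(≡10) mod 17; (15|17)=+1, (10|17)=-1; (−1)^{-2·0·8}·(+1)^0·(-1)^-2 = +1.
v=19: a=19^2·(≡11), b=19^1·(≡7) mod 19; (11|19)=+1, (7|19)=+1; (−1)^{2·1·9}·(+1)^1·(+1)^2 = +1.
v=31: a=31^-2·(≡9), b=31^0·(≡1) mod 31; (9|31)=+1, (1|31)=+1; (−1)^{-2·0·15}·(+1)^0·(+1)^-2 = +1.
v=∞: 35 > 0 and 95 > 0  ⇒  (a,b)_∞ = +1.
v=13: a=13^-2·(≡12), b=13^0·(≡12) mod 13; (12|13)=+1, (12|13)=+1; (−1)^{-2·0·6}·(+1)^0·(+1)^-2 = +1.
v=53: a=53^2·(≡39), b=53^0·(≡40) mod 53; (39|53)=-1, (40|53)=+1; (−1)^{2·0·26}·(-1)^0·(+1)^2 = +1.
v=47: a=47^2·(≡39), b=47^0·(≡3) mod 47; (39|47)=-1, (3|47)=+1; (−1)^{2·0·23}·(-1)^0·(+1)^2 = +1.
v=5: a=5^3·(≡2), b=5^3·(≡1) mod 5; (2|5)=-1, (1|5)=+1; (−1)^{3·3·2}·(-1)^3·(+1)^3 = -1.
Ram(35, 95) = {2, 5}; no ℚ_2-point on the conic.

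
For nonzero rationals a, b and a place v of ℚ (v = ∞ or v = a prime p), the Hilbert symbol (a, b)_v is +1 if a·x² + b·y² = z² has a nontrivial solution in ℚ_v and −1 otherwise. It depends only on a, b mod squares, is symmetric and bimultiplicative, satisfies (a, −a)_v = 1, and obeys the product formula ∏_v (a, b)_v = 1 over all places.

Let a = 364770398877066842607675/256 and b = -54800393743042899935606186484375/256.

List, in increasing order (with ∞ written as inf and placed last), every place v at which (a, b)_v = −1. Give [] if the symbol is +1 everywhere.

[5, 29]

(a, b) ≡ (667, -324415) mod (ℚ^×)²; places V = {2, 3, 5, 7, 13, 17, 19, 23, 29, 31, 59, ∞}.
(a,b)_7: α=2, u≡2; β=3, v≡2 (mod 7); (2|7)=+1, (2|7)=+1; sign (−1)^0·+1^3·+1^2 = +1.
(a,b)_5: α=2, u≡2; β=7, v≡3 (mod 5); (2|5)=-1, (3|5)=-1; sign (−1)^0·-1^7·-1^2 = -1.
(a,b)_59: α=2, u≡8; β=2, v≡9 (mod 59); (8|59)=-1, (9|59)=+1; sign (−1)^0·-1^2·+1^2 = +1.
(a,b)_2: α=-8, β=-8; u≡3, v≡1 (mod 8); ε(u)ε(v)=1·0, αω(v)=-8·0, βω(u)=-8·1; sum ≡ 0  ⇒  +1.
(a,b)_13: α=2, u≡9; β=1, v≡7 (mod 13); (9|13)=+1, (7|13)=-1; sign (−1)^0·+1^1·-1^2 = +1.
(a,b)_17: α=2, u≡9; β=6, v≡15 (mod 17); (9|17)=+1, (15|17)=+1; sign (−1)^0·+1^6·+1^2 = +1.
(a,b)_29: α=3, u≡23; β=2, v≡15 (mod 29); (23|29)=+1, (15|29)=-1; sign (−1)^0·+1^2·-1^3 = -1.
(a,b)_31: α=2, u≡16; β=3, v≡17 (mod 31); (16|31)=+1, (17|31)=-1; sign (−1)^0·+1^3·-1^2 = +1.
(a,b)_23: α=1, u≡2; β=1, v≡15 (mod 23); (2|23)=+1, (15|23)=-1; sign (−1)^1·+1^1·-1^1 = +1.
(a,b)_19: α=2, u≡12; β=2, v≡10 (mod 19); (12|19)=-1, (10|19)=-1; sign (−1)^0·-1^2·-1^2 = +1.
(a,b)_3: α=2, u≡1; β=2, v≡2 (mod 3); (1|3)=+1, (2|3)=-1; sign (−1)^0·+1^2·-1^2 = +1.
(a,b)_∞: sgn(667)=+, sgn(-324415)=−, so +1.
Ram(667, -324415) = {5, 29}; no ℚ_5-point on the conic.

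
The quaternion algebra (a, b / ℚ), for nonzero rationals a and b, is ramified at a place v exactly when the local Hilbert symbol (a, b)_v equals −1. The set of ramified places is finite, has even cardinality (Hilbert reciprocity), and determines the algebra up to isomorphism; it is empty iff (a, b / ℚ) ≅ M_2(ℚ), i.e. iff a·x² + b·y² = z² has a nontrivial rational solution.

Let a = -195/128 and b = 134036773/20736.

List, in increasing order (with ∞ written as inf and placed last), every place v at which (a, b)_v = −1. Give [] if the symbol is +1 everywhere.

[2, 5]

(a, b) ≡ (-390, 13) mod (ℚ^×)²; places V = {2, 3, 5, 13, 19, ∞}.
(a,b)_19: α=0, u≡1; β=2, v≡2 (mod 19); (1|19)=+1, (2|19)=-1; sign (−1)^0·+1^2·-1^0 = +1.
(a,b)_13: α=1, u≡1; β=5, v≡10 (mod 13); (1|13)=+1, (10|13)=+1; sign (−1)^0·+1^5·+1^1 = +1.
(a,b)_2: α=-7, β=-8; u≡5, v≡5 (mod 8); ε(u)ε(v)=0·0, αω(v)=-7·1, βω(u)=-8·1; sum ≡ 1  ⇒  -1.
(a,b)_3: α=1, u≡2; β=-4, v≡1 (mod 3); (2|3)=-1, (1|3)=+1; sign (−1)^0·-1^-4·+1^1 = +1.
(a,b)_∞: sgn(-390)=−, sgn(13)=+, so +1.
(a,b)_5: α=1, u≡2; β=0, v≡3 (mod 5); (2|5)=-1, (3|5)=-1; sign (−1)^0·-1^0·-1^1 = -1.
|Ram(-390, 13)| = 2, even; anisotropic at {2, 5}.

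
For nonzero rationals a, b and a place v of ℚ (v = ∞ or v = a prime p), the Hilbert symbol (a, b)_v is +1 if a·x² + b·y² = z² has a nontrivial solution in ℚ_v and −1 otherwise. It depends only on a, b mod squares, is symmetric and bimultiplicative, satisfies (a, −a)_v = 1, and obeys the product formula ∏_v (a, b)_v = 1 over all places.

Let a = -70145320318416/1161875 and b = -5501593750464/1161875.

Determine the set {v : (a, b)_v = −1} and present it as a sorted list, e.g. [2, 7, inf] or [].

(a, b) ≡ (-231, -1309) mod (ℚ^×)²; places V = {2, 3, 5, 7, 11, 13, 17, 31, ∞}.
(a,b)_5: α=-4, u≡1; β=-4, v≡4 (mod 5); (1|5)=+1, (4|5)=+1; sign (−1)^0·+1^-4·+1^-4 = +1.
(a,b)_3: α=3, u≡1; β=2, v≡2 (mod 3); (1|3)=+1, (2|3)=-1; sign (−1)^0·+1^2·-1^3 = -1.
(a,b)_∞: sgn(-231)=−, sgn(-1309)=−, so -1.
(a,b)_31: α=2, u≡21; β=2, v≡29 (mod 31); (21|31)=-1, (29|31)=-1; sign (−1)^0·-1^2·-1^2 = +1.
(a,b)_2: α=4, β=6; u≡1, v≡3 (mod 8); ε(u)ε(v)=0·1, αω(v)=4·1, βω(u)=6·0; sum ≡ 0  ⇒  +1.
(a,b)_13: α=-2, u≡9; β=-2, v≡3 (mod 13); (9|13)=+1, (3|13)=+1; sign (−1)^0·+1^-2·+1^-2 = +1.
(a,b)_7: α=1, u≡4; β=1, v≡1 (mod 7); (4|7)=+1, (1|7)=+1; sign (−1)^1·+1^1·+1^1 = -1.
(a,b)_11: α=-1, u≡3; β=-1, v≡8 (mod 11); (3|11)=+1, (8|11)=-1; sign (−1)^1·+1^-1·-1^-1 = +1.
(a,b)_17: α=6, u≡12; β=5, v≡16 (mod 17); (12|17)=-1, (16|17)=+1; sign (−1)^0·-1^5·+1^6 = -1.
Ram(-231, -1309) = {3, 7, 17, ∞}; no ℚ_3-point on the conic.

[3, 7, 17, inf]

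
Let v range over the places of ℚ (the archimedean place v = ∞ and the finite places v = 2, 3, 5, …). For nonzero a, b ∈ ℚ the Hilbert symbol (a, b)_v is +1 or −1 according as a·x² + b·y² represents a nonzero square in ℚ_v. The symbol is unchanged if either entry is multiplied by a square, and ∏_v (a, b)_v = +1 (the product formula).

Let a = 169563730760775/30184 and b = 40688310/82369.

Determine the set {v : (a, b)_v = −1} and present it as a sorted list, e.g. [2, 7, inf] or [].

Mod squares: a ≡ 6006, b ≡ 390. Check v ∈ {∞, 2, 3, 5, 7, 11, 13, 17, 19, 37, 41}.
v=2: v_2(a)=-3, v_2(b)=1; units ≡ 3, 3 (mod 8); ε·ε+αω+βω = 1·1+-3·1+1·1 ≡ 1  ⇒  (a,b)_2 = -1.
v=3: a=3^3·(≡1), b=3^1·(≡1) mod 3; (1|3)=+1, (1|3)=+1; (−1)^{3·1·1}·(+1)^1·(+1)^3 = -1.
v=41: a=41^0·(≡40), b=41^-2·(≡40) mod 41; (40|41)=+1, (40|41)=+1; (−1)^{0·-2·20}·(+1)^-2·(+1)^0 = +1.
v=5: a=5^2·(≡4), b=5^1·(≡3) mod 5; (4|5)=+1, (3|5)=-1; (−1)^{2·1·2}·(+1)^1·(-1)^2 = +1.
v=13: a=13^3·(≡5), b=13^1·(≡3) mod 13; (5|13)=-1, (3|13)=+1; (−1)^{3·1·6}·(-1)^1·(+1)^3 = -1.
v=7: a=7^-3·(≡2), b=7^-2·(≡5) mod 7; (2|7)=+1, (5|7)=-1; (−1)^{-3·-2·3}·(+1)^-2·(-1)^-3 = -1.
v=∞: 6006 > 0 and 390 > 0  ⇒  (a,b)_∞ = +1.
v=11: a=11^-1·(≡2), b=11^0·(≡3) mod 11; (2|11)=-1, (3|11)=+1; (−1)^{-1·0·5}·(-1)^0·(+1)^-1 = +1.
v=37: a=37^2·(≡33), b=37^0·(≡32) mod 37; (33|37)=+1, (32|37)=-1; (−1)^{2·0·18}·(+1)^0·(-1)^2 = +1.
v=17: a=17^4·(≡14), b=17^2·(≡16) mod 17; (14|17)=-1, (16|17)=+1; (−1)^{4·2·8}·(-1)^2·(+1)^4 = +1.
v=19: a=19^0·(≡8), b=19^2·(≡10) mod 19; (8|19)=-1, (10|19)=-1; (−1)^{0·2·9}·(-1)^2·(-1)^0 = +1.
|Ram(6006, 390)| = 4, even; anisotropic at {2, 3, 7, 13}.

[2, 3, 7, 13]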